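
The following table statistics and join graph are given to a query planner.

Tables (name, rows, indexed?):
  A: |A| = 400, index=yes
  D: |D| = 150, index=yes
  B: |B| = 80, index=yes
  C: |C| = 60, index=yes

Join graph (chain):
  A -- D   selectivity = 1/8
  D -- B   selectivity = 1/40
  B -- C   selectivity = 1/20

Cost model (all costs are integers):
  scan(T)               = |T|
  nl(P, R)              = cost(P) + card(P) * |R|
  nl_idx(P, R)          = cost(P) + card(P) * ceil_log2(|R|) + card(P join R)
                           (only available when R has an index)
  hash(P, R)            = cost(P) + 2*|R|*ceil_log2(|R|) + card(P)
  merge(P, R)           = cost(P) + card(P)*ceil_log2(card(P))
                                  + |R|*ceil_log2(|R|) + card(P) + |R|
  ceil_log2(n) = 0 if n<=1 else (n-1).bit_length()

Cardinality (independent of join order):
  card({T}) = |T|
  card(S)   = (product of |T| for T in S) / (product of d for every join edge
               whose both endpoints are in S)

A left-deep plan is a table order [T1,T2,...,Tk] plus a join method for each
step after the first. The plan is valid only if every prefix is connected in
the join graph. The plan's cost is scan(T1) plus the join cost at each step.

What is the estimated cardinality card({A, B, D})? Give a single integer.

15000

Tables in S: A(400), B(80), D(150)
Edges inside S: A-D(d=8), D-B(d=40)
numerator = 400 * 80 * 150 = 4800000
denominator = 8 * 40 = 320
card(S) = 4800000 / 320 = 15000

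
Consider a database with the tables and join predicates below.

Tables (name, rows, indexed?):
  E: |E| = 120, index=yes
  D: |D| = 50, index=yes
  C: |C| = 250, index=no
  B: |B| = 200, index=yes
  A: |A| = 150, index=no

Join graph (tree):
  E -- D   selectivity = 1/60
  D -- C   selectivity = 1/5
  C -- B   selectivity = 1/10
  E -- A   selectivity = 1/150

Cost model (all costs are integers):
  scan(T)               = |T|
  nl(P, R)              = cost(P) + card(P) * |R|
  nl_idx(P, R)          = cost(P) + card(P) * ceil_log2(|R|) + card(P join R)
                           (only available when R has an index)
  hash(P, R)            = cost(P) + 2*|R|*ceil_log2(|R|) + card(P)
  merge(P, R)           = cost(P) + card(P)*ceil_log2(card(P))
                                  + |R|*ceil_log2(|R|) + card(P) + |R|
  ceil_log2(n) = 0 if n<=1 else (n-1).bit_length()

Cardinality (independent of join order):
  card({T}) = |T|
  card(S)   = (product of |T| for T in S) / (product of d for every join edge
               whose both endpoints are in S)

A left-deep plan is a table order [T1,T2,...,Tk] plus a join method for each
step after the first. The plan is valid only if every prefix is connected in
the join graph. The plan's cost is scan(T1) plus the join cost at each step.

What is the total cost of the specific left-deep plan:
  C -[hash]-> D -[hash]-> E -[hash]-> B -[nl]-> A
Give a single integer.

step 1: scan C: cost=250, card=250
step 2: join D via hash
    card(P join D) = 250*50/(5) = 2500
    cost = 250 + 2*50*6 + 250 = 1100
step 3: join E via hash
    card(P join E) = 2500*120/(60) = 5000
    cost = 1100 + 2*120*7 + 2500 = 5280
step 4: join B via hash
    card(P join B) = 5000*200/(10) = 100000
    cost = 5280 + 2*200*8 + 5000 = 13480
step 5: join A via nl
    card(P join A) = 100000*150/(150) = 100000
    cost = 13480 + 100000*150 = 15013480

15013480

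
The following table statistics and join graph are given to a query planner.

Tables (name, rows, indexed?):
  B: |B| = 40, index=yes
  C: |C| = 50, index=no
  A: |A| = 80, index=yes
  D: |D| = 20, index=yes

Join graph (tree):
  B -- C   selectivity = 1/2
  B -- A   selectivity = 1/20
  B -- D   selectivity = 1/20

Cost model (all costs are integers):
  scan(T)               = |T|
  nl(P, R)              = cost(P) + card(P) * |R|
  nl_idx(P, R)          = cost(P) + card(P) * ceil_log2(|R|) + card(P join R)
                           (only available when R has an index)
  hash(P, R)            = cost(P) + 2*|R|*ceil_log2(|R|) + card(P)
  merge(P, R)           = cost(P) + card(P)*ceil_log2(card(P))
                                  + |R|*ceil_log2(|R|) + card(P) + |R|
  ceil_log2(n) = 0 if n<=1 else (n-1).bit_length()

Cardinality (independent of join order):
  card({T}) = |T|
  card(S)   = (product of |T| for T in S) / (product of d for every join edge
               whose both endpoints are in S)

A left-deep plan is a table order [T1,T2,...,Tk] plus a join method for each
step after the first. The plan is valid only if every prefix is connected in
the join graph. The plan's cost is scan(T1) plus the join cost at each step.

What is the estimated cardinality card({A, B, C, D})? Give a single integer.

4000

Tables in S: A(80), B(40), C(50), D(20)
Edges inside S: B-C(d=2), B-A(d=20), B-D(d=20)
numerator = 80 * 40 * 50 * 20 = 3200000
denominator = 2 * 20 * 20 = 800
card(S) = 3200000 / 800 = 4000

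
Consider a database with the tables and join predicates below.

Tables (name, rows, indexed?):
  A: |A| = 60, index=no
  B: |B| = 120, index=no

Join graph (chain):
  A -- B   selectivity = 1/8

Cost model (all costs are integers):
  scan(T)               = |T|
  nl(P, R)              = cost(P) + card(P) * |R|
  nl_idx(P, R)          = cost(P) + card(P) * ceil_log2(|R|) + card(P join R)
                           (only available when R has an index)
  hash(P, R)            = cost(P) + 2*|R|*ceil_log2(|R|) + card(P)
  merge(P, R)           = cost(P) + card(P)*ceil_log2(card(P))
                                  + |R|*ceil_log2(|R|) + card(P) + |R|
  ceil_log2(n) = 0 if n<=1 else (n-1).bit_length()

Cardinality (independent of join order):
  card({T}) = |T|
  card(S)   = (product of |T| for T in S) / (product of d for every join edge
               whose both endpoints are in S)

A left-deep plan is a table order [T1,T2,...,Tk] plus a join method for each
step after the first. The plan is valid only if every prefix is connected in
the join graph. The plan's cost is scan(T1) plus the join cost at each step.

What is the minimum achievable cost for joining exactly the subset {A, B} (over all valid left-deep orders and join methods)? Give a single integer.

960

Selinger DP over subsets of {A,B}:
  {A}: scan cost=60, card=60
  {B}: scan cost=120, card=120
  {AB}: card=900; try (A,hash)→960, (B,merge)→1440, (A,merge)→1500, (B,hash)→1800, (B,nl)→7260, (A,nl)→7320; best=960 via (A,hash)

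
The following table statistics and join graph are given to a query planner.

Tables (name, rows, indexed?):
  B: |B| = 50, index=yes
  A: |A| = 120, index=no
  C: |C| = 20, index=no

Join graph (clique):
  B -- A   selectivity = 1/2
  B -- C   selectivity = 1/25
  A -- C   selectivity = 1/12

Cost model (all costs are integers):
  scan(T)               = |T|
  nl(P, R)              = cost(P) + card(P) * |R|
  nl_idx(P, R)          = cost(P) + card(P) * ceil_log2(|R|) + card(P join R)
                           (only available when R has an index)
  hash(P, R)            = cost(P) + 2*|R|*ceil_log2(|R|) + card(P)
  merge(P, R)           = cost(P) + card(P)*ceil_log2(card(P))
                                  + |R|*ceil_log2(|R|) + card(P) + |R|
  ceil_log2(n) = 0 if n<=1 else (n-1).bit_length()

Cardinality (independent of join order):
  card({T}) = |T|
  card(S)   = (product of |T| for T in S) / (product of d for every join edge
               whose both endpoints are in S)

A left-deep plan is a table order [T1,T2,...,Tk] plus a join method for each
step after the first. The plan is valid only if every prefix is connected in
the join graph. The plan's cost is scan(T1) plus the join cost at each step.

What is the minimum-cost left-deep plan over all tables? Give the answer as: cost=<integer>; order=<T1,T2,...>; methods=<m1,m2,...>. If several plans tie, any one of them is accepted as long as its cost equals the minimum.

cost=1240; order=A,C,B; methods=hash,hash

Selinger DP (subsets sized 1..n):
  {B}: scan cost=50, card=50
  {A}: scan cost=120, card=120
  {C}: scan cost=20, card=20
  {AB}: card=3000; try (B,hash)→840, (A,merge)→1360, (B,merge)→1430, (A,hash)→1780, (B,nl_idx)→3840, (A,nl)→6050 …(+1); best=840 via (B,hash)
  {BC}: card=40; try (B,nl_idx)→180, (C,hash)→300, (B,merge)→490, (C,merge)→520, (B,hash)→640, (B,nl)→1020 …(+1); best=180 via (B,nl_idx)
  {AC}: card=200; try (C,hash)→440, (A,merge)→1100, (C,merge)→1200, (A,hash)→1720, (A,nl)→2420, (C,nl)→2520; best=440 via (C,hash)
  {ABC}: card=200; try (B,hash)→1240, (A,merge)→1420, (B,nl_idx)→1840, (A,hash)→1900, (B,merge)→2590, (C,hash)→4040 …(+4); best=1240 via (B,hash)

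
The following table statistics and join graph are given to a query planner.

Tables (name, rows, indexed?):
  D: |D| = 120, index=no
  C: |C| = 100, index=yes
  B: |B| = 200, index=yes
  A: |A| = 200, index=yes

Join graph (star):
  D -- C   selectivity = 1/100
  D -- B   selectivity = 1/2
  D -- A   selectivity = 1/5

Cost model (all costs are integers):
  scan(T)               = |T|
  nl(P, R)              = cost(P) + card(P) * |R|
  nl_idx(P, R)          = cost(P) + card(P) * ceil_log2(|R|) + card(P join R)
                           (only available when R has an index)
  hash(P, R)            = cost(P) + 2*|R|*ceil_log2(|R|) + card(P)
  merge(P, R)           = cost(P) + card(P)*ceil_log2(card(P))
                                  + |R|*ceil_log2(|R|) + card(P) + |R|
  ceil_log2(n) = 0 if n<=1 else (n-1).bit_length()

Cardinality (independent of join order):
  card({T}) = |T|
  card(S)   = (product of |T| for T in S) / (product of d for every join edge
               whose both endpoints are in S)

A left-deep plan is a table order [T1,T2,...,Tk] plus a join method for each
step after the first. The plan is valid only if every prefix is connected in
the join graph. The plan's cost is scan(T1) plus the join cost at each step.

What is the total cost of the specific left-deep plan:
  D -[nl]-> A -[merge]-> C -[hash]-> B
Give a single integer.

step 1: scan D: cost=120, card=120
step 2: join A via nl
    card(P join A) = 120*200/(5) = 4800
    cost = 120 + 120*200 = 24120
step 3: join C via merge
    card(P join C) = 4800*100/(100) = 4800
    cost = 24120 + 4800*13 + 100*7 + 4800 + 100 = 92120
step 4: join B via hash
    card(P join B) = 4800*200/(2) = 480000
    cost = 92120 + 2*200*8 + 4800 = 100120

100120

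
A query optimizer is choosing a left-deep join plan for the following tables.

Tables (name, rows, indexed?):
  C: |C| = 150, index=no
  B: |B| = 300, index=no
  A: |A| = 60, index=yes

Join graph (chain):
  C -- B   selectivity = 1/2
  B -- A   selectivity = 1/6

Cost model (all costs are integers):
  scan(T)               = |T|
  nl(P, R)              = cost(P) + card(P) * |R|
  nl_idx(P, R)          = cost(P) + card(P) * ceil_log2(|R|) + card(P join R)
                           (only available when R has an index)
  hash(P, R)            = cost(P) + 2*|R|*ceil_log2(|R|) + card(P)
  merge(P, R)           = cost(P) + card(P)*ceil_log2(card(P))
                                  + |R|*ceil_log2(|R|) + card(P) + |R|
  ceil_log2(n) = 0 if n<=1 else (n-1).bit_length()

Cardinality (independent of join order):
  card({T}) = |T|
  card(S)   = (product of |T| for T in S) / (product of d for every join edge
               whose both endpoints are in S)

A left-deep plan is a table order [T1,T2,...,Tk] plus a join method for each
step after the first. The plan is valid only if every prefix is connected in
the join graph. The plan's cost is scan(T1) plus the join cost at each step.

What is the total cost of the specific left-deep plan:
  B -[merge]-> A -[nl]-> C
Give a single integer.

453720

step 1: scan B: cost=300, card=300
step 2: join A via merge
    card(P join A) = 300*60/(6) = 3000
    cost = 300 + 300*9 + 60*6 + 300 + 60 = 3720
step 3: join C via nl
    card(P join C) = 3000*150/(2) = 225000
    cost = 3720 + 3000*150 = 453720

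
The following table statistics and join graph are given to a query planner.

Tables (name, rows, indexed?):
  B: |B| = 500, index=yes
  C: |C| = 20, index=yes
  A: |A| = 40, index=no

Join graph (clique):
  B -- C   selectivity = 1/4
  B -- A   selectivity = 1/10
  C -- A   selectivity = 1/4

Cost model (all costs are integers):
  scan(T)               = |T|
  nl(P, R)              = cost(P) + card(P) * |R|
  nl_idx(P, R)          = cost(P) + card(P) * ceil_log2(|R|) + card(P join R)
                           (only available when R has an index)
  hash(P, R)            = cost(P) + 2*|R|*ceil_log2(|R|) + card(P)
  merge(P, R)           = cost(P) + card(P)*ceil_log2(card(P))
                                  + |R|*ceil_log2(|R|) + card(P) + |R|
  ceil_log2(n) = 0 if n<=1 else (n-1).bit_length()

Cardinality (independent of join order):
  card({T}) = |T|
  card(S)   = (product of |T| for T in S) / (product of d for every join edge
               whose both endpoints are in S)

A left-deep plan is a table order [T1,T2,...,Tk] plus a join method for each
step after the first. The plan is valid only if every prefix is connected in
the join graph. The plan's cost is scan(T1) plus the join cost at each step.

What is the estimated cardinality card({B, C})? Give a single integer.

Tables in S: B(500), C(20)
Edges inside S: B-C(d=4)
numerator = 500 * 20 = 10000
denominator = 4 = 4
card(S) = 10000 / 4 = 2500

2500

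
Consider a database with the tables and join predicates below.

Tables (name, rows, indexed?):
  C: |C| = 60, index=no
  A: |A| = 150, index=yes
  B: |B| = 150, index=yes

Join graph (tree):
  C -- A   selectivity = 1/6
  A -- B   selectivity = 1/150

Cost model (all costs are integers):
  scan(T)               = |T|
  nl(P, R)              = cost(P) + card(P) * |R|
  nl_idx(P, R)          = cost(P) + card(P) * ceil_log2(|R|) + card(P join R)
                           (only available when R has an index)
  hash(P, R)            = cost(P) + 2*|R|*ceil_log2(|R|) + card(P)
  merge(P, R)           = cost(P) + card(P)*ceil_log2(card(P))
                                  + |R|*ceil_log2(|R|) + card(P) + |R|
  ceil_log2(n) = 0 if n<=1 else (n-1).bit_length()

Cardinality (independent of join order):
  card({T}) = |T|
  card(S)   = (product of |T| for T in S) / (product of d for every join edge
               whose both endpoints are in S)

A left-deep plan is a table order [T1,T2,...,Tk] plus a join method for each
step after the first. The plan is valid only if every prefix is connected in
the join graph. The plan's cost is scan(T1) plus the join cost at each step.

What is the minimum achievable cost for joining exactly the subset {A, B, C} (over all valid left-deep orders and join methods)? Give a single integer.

Selinger DP over subsets of {A,B,C}:
  {C}: scan cost=60, card=60
  {A}: scan cost=150, card=150
  {B}: scan cost=150, card=150
  {AC}: card=1500; try (C,hash)→1020, (A,merge)→1830, (C,merge)→1920, (A,nl_idx)→2040, (A,hash)→2520, (A,nl)→9060 …(+1); best=1020 via (C,hash)
  {AB}: card=150; try (B,nl_idx)→1500, (A,nl_idx)→1500, (B,hash)→2700, (A,hash)→2700, (B,merge)→2850, (A,merge)→2850 …(+2); best=1500 via (B,nl_idx)
  {ABC}: card=1500; try (C,hash)→2370, (C,merge)→3270, (B,hash)→4920, (C,nl)→10500, (B,nl_idx)→14520, (B,merge)→20370 …(+1); best=2370 via (C,hash)

2370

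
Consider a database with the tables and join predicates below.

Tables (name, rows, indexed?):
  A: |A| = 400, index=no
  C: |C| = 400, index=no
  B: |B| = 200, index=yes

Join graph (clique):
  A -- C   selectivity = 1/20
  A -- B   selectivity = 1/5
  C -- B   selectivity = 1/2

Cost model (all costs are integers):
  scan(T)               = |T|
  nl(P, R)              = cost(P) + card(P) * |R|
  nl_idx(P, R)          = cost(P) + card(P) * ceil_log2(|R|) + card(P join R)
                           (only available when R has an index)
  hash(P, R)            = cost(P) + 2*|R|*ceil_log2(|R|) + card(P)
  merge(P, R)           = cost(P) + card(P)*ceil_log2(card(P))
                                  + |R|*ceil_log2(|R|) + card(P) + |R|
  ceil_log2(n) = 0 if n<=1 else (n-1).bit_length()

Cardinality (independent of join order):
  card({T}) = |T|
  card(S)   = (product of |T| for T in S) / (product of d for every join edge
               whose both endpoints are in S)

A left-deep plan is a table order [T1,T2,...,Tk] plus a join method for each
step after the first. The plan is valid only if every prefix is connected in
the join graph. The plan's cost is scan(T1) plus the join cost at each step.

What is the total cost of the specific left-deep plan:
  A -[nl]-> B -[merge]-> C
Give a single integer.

324400

step 1: scan A: cost=400, card=400
step 2: join B via nl
    card(P join B) = 400*200/(5) = 16000
    cost = 400 + 400*200 = 80400
step 3: join C via merge
    card(P join C) = 16000*400/(20*2) = 160000
    cost = 80400 + 16000*14 + 400*9 + 16000 + 400 = 324400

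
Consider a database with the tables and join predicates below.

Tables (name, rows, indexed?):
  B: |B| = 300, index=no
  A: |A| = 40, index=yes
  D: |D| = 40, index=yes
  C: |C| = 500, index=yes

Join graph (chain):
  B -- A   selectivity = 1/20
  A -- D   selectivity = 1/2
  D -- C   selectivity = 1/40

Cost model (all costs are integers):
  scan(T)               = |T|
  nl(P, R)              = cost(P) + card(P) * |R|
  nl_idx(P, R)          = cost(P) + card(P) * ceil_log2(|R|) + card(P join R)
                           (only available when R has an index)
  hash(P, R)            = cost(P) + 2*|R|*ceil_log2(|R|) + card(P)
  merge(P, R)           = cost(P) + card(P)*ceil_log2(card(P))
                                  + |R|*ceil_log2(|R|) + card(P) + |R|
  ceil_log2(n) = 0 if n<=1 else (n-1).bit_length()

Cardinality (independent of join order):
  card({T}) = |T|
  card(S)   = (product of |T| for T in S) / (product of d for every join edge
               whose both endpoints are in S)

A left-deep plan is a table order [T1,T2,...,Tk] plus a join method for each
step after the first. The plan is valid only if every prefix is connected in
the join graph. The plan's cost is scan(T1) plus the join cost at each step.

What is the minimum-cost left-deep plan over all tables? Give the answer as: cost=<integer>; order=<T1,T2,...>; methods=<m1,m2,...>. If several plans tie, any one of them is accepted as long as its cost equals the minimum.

cost=17280; order=D,C,A,B; methods=nl_idx,hash,hash

Selinger DP (subsets sized 1..n):
  {B}: scan cost=300, card=300
  {A}: scan cost=40, card=40
  {D}: scan cost=40, card=40
  {C}: scan cost=500, card=500
  {AB}: card=600; try (A,hash)→1080, (A,nl_idx)→2700, (B,merge)→3320, (A,merge)→3580, (B,hash)→5480, (B,nl)→12040 …(+1); best=1080 via (A,hash)
  {AD}: card=800; try (D,hash)→560, (A,hash)→560, (D,merge)→600, (A,merge)→600, (D,nl_idx)→1080, (A,nl_idx)→1080 …(+2); best=560 via (D,hash)
  {CD}: card=500; try (C,nl_idx)→900, (D,hash)→1480, (D,nl_idx)→4000, (C,merge)→5320, (D,merge)→5780, (C,hash)→9080 …(+2); best=900 via (C,nl_idx)
  {ABD}: card=12000; try (D,hash)→2160, (B,hash)→6760, (D,merge)→7960, (B,merge)→12360, (D,nl_idx)→16680, (D,nl)→25080 …(+1); best=2160 via (D,hash)
  {ACD}: card=10000; try (A,hash)→1880, (A,merge)→6180, (C,hash)→10360, (A,nl_idx)→13900, (C,merge)→14360, (C,nl_idx)→17760 …(+2); best=1880 via (A,hash)
  {ABCD}: card=150000; try (B,hash)→17280, (C,hash)→23160, (B,merge)→154880, (C,merge)→187160, (C,nl_idx)→260160, (B,nl)→3001880 …(+1); best=17280 via (B,hash)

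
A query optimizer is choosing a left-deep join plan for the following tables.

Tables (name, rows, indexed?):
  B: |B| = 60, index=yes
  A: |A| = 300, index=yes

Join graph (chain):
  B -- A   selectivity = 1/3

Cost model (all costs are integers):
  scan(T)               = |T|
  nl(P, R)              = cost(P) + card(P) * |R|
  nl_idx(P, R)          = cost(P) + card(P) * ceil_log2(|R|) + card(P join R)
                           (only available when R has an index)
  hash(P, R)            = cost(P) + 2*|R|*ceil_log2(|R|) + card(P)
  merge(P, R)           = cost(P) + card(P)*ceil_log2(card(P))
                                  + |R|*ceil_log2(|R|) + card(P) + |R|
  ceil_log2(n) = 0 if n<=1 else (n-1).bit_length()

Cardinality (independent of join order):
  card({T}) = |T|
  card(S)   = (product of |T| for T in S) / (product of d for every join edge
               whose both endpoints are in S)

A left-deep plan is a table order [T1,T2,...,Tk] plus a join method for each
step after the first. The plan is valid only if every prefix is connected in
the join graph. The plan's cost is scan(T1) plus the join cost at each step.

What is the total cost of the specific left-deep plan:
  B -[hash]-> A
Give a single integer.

step 1: scan B: cost=60, card=60
step 2: join A via hash
    card(P join A) = 60*300/(3) = 6000
    cost = 60 + 2*300*9 + 60 = 5520

5520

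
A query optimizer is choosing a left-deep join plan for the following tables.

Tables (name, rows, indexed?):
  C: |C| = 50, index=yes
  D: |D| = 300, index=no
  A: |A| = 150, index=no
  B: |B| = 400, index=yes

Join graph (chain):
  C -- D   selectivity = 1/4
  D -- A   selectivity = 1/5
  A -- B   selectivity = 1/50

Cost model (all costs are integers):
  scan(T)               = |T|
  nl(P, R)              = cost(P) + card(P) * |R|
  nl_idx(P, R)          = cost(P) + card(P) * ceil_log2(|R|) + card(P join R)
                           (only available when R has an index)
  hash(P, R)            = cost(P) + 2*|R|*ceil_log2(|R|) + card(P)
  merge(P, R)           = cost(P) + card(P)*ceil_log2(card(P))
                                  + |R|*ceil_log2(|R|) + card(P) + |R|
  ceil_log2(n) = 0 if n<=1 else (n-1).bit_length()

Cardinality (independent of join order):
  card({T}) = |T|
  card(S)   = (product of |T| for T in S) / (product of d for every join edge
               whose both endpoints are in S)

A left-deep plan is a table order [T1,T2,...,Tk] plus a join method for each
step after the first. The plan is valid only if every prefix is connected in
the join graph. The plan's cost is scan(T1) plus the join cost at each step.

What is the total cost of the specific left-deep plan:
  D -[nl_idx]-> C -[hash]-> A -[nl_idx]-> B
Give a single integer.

step 1: scan D: cost=300, card=300
step 2: join C via nl_idx
    card(P join C) = 300*50/(4) = 3750
    cost = 300 + 300*6 + 3750 = 5850
step 3: join A via hash
    card(P join A) = 3750*150/(5) = 112500
    cost = 5850 + 2*150*8 + 3750 = 12000
step 4: join B via nl_idx
    card(P join B) = 112500*400/(50) = 900000
    cost = 12000 + 112500*9 + 900000 = 1924500

1924500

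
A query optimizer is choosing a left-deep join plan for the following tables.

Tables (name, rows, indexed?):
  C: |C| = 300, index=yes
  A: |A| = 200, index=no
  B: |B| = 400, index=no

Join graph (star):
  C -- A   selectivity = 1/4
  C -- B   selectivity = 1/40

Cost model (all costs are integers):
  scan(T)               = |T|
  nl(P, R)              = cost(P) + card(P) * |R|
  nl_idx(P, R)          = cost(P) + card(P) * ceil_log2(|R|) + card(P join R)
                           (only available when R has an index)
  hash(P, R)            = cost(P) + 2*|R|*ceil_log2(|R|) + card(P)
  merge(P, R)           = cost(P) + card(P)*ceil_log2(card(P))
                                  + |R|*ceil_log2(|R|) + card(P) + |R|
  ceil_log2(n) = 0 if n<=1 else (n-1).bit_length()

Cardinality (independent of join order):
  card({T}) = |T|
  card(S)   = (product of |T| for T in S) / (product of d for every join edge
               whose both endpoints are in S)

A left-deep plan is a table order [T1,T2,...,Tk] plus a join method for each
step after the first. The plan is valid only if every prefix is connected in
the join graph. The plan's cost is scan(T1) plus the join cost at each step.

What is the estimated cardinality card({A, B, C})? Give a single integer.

150000

Tables in S: A(200), B(400), C(300)
Edges inside S: C-A(d=4), C-B(d=40)
numerator = 200 * 400 * 300 = 24000000
denominator = 4 * 40 = 160
card(S) = 24000000 / 160 = 150000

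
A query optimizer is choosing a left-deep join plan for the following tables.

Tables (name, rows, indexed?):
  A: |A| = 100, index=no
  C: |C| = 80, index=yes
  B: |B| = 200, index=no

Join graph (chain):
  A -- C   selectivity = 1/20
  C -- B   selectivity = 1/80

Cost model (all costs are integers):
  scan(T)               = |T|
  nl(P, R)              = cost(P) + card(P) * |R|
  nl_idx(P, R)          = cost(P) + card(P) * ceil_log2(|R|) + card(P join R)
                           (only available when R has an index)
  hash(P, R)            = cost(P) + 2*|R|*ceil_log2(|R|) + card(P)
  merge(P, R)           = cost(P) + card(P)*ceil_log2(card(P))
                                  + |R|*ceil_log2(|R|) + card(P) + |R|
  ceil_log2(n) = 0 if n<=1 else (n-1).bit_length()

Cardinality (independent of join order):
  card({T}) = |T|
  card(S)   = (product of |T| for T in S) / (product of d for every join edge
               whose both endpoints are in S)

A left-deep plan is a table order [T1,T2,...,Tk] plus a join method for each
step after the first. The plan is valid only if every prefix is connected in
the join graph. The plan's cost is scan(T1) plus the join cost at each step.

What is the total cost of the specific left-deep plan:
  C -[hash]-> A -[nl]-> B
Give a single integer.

81560

step 1: scan C: cost=80, card=80
step 2: join A via hash
    card(P join A) = 80*100/(20) = 400
    cost = 80 + 2*100*7 + 80 = 1560
step 3: join B via nl
    card(P join B) = 400*200/(80) = 1000
    cost = 1560 + 400*200 = 81560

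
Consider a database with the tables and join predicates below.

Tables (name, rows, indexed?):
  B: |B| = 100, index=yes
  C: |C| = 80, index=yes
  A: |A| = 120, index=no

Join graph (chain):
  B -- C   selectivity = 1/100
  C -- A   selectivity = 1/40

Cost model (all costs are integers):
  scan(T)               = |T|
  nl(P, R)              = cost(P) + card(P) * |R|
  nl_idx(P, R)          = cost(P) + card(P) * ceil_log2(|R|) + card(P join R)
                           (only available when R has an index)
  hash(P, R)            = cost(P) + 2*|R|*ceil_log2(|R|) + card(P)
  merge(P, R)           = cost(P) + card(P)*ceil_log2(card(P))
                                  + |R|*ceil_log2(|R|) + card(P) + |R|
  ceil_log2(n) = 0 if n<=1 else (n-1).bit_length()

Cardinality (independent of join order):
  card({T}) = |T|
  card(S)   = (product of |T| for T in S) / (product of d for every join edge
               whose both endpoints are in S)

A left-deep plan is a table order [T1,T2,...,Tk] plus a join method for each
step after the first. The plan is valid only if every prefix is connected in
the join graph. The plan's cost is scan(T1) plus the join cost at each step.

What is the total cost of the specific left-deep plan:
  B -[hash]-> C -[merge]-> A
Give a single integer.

2920

step 1: scan B: cost=100, card=100
step 2: join C via hash
    card(P join C) = 100*80/(100) = 80
    cost = 100 + 2*80*7 + 100 = 1320
step 3: join A via merge
    card(P join A) = 80*120/(40) = 240
    cost = 1320 + 80*7 + 120*7 + 80 + 120 = 2920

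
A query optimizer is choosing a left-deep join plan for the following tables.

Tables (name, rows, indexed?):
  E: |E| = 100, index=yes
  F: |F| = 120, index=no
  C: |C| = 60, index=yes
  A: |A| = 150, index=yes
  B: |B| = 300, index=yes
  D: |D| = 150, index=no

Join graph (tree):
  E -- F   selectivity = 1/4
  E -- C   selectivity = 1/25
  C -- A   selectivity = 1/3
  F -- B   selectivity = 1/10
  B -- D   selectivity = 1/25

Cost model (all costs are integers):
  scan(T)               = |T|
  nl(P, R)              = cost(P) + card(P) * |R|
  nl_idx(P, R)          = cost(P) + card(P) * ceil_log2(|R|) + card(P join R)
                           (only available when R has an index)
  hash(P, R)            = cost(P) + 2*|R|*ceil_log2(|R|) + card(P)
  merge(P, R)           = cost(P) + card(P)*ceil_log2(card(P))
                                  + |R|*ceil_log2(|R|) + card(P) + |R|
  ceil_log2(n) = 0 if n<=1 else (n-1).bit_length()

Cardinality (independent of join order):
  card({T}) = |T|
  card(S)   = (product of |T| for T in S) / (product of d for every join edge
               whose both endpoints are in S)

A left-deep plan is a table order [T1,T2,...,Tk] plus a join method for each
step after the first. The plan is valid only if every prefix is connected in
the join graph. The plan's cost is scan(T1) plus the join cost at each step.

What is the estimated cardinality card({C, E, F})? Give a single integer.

7200

Tables in S: C(60), E(100), F(120)
Edges inside S: E-F(d=4), E-C(d=25)
numerator = 60 * 100 * 120 = 720000
denominator = 4 * 25 = 100
card(S) = 720000 / 100 = 7200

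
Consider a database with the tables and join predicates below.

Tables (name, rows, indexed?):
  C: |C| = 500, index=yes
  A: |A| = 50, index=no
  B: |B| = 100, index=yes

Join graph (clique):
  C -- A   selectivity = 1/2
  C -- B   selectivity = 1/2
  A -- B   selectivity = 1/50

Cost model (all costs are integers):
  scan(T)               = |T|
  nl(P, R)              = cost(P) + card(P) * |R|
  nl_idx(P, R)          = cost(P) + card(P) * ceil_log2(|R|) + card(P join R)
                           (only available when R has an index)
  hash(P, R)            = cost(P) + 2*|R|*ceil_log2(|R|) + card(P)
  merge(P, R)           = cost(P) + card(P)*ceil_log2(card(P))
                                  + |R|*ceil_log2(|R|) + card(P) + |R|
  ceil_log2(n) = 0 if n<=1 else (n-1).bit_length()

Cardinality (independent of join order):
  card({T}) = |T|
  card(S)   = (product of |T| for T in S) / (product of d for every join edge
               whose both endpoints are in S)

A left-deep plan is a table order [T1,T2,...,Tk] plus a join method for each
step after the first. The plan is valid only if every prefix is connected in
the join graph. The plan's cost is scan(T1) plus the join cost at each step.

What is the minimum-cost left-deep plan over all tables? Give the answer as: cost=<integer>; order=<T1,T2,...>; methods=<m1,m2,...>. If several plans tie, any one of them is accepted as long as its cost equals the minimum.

Selinger DP (subsets sized 1..n):
  {C}: scan cost=500, card=500
  {A}: scan cost=50, card=50
  {B}: scan cost=100, card=100
  {AC}: card=12500; try (A,hash)→1600, (C,merge)→5400, (A,merge)→5850, (C,hash)→9100, (C,nl_idx)→13000, (C,nl)→25050 …(+1); best=1600 via (A,hash)
  {BC}: card=25000; try (B,hash)→2400, (C,merge)→5900, (B,merge)→6300, (C,hash)→9200, (C,nl_idx)→26000, (B,nl_idx)→29000 …(+2); best=2400 via (B,hash)
  {AB}: card=100; try (B,nl_idx)→500, (A,hash)→800, (B,merge)→1200, (A,merge)→1250, (B,hash)→1500, (B,nl)→5050 …(+1); best=500 via (B,nl_idx)
  {ABC}: card=12500; try (C,merge)→6300, (C,hash)→9600, (C,nl_idx)→13900, (B,hash)→15500, (A,hash)→28000, (C,nl)→50500 …(+5); best=6300 via (C,merge)

cost=6300; order=A,B,C; methods=nl_idx,merge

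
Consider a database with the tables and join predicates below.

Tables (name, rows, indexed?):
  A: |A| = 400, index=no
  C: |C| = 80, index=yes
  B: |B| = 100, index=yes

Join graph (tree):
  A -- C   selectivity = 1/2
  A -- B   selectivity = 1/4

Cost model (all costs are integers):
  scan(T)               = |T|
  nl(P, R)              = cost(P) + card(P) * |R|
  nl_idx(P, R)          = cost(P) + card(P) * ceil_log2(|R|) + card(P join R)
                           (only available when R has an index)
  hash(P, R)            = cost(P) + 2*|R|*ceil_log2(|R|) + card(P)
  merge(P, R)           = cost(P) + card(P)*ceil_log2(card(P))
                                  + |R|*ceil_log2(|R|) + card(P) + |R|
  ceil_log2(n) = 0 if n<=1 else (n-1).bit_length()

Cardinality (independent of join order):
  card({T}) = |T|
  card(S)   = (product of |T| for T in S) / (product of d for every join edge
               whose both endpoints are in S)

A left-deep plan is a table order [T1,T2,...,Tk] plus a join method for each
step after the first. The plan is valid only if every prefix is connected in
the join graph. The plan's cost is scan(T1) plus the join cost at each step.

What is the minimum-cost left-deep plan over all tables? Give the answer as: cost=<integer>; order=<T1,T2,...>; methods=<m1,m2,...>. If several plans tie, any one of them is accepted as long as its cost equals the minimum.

Selinger DP (subsets sized 1..n):
  {A}: scan cost=400, card=400
  {C}: scan cost=80, card=80
  {B}: scan cost=100, card=100
  {AC}: card=16000; try (C,hash)→1920, (A,merge)→4720, (C,merge)→5040, (A,hash)→7360, (C,nl_idx)→19200, (A,nl)→32080 …(+1); best=1920 via (C,hash)
  {AB}: card=10000; try (B,hash)→2200, (A,merge)→4900, (B,merge)→5200, (A,hash)→7400, (B,nl_idx)→13200, (A,nl)→40100 …(+1); best=2200 via (B,hash)
  {ABC}: card=400000; try (C,hash)→13320, (B,hash)→19320, (C,merge)→152840, (B,merge)→242720, (C,nl_idx)→472200, (B,nl_idx)→513920 …(+2); best=13320 via (C,hash)

cost=13320; order=A,B,C; methods=hash,hash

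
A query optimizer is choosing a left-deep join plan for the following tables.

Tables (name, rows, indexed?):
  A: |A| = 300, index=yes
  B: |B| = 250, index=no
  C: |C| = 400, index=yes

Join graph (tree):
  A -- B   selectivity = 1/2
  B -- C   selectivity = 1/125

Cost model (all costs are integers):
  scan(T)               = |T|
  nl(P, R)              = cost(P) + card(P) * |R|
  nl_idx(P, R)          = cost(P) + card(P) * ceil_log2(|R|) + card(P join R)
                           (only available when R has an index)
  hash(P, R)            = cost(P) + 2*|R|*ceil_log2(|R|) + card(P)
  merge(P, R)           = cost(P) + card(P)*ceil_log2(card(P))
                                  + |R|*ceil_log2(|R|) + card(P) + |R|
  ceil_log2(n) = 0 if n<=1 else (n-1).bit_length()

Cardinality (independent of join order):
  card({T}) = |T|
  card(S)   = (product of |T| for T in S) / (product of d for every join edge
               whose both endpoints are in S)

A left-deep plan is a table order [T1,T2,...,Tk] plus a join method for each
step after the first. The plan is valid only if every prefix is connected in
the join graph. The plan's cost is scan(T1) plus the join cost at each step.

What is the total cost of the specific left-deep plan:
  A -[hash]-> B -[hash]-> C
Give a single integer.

49300

step 1: scan A: cost=300, card=300
step 2: join B via hash
    card(P join B) = 300*250/(2) = 37500
    cost = 300 + 2*250*8 + 300 = 4600
step 3: join C via hash
    card(P join C) = 37500*400/(125) = 120000
    cost = 4600 + 2*400*9 + 37500 = 49300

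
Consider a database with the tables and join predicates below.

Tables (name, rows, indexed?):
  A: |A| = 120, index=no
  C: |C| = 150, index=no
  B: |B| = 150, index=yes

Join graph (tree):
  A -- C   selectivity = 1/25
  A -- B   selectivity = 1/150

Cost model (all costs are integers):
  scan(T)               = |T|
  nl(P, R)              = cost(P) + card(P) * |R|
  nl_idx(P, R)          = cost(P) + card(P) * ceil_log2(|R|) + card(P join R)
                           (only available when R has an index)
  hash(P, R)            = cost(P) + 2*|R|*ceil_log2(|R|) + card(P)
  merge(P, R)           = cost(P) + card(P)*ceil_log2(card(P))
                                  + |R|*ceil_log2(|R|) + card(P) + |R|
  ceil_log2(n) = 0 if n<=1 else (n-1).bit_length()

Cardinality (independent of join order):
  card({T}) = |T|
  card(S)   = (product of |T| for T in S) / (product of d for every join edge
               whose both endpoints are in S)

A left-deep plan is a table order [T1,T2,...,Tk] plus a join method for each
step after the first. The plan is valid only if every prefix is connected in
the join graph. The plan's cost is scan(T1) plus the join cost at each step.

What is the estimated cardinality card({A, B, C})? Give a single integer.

720

Tables in S: A(120), B(150), C(150)
Edges inside S: A-C(d=25), A-B(d=150)
numerator = 120 * 150 * 150 = 2700000
denominator = 25 * 150 = 3750
card(S) = 2700000 / 3750 = 720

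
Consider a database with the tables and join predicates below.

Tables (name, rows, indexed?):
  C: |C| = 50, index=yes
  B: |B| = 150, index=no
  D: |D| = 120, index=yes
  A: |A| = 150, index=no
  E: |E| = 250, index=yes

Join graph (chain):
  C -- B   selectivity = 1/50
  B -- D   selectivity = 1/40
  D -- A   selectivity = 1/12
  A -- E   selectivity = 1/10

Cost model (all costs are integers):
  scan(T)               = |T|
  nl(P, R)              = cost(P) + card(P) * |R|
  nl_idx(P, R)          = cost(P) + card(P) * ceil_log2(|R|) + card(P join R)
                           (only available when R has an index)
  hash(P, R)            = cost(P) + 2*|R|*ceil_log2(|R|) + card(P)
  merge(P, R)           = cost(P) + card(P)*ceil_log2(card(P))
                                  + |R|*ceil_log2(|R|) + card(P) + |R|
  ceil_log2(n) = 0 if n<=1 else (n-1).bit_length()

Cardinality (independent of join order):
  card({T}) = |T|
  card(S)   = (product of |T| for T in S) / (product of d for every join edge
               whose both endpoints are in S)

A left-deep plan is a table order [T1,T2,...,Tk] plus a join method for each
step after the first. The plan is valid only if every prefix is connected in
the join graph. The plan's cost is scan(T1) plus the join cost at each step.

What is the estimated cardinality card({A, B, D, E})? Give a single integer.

140625

Tables in S: A(150), B(150), D(120), E(250)
Edges inside S: B-D(d=40), D-A(d=12), A-E(d=10)
numerator = 150 * 150 * 120 * 250 = 675000000
denominator = 40 * 12 * 10 = 4800
card(S) = 675000000 / 4800 = 140625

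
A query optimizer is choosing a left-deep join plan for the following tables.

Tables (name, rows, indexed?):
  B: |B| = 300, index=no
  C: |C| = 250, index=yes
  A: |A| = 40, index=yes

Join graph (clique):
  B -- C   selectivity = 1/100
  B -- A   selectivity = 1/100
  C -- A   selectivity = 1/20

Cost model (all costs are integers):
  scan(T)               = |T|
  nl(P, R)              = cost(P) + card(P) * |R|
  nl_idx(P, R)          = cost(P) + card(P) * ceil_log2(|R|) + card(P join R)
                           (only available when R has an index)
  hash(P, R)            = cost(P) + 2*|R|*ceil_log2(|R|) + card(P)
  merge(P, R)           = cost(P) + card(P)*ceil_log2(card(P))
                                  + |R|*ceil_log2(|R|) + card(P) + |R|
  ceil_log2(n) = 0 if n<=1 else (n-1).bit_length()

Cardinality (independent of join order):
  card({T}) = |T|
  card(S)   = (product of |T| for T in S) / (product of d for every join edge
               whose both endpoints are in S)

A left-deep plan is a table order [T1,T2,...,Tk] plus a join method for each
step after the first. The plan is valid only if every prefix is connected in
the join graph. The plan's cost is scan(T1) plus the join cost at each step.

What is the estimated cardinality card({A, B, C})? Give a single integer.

15

Tables in S: A(40), B(300), C(250)
Edges inside S: B-C(d=100), B-A(d=100), C-A(d=20)
numerator = 40 * 300 * 250 = 3000000
denominator = 100 * 100 * 20 = 200000
card(S) = 3000000 / 200000 = 15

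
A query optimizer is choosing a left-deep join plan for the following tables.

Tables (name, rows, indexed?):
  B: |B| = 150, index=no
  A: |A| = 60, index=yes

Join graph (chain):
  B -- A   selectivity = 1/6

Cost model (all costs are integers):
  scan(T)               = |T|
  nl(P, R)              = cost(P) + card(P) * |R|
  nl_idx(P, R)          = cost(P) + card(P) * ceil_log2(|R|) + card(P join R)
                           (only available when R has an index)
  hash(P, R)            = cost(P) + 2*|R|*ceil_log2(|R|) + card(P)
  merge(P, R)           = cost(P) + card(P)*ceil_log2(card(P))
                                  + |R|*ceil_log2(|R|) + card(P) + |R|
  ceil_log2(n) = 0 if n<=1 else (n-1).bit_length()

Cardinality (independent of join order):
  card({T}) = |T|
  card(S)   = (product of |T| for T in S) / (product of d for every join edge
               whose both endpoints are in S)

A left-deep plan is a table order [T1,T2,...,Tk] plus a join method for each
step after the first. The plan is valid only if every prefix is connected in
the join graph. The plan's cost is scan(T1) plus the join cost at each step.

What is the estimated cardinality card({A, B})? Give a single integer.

Tables in S: A(60), B(150)
Edges inside S: B-A(d=6)
numerator = 60 * 150 = 9000
denominator = 6 = 6
card(S) = 9000 / 6 = 1500

1500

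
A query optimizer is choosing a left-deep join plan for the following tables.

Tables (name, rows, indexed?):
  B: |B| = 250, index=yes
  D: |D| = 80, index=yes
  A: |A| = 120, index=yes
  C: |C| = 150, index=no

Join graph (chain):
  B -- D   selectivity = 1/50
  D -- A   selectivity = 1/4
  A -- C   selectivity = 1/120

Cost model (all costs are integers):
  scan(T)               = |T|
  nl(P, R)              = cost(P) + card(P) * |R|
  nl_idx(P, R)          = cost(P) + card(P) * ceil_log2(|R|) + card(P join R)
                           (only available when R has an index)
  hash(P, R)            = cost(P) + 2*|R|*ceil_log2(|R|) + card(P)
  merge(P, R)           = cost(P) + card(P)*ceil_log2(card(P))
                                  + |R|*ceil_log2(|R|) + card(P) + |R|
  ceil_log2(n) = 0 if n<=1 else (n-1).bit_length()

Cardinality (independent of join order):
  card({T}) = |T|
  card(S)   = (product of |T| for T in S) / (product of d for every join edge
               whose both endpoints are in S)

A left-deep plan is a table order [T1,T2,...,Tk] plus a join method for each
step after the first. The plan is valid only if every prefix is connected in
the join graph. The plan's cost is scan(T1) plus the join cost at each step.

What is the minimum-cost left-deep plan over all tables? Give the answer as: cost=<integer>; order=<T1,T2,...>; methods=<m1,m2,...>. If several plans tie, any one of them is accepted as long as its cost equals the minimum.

cost=9620; order=C,A,D,B; methods=nl_idx,hash,hash

Selinger DP (subsets sized 1..n):
  {B}: scan cost=250, card=250
  {D}: scan cost=80, card=80
  {A}: scan cost=120, card=120
  {C}: scan cost=150, card=150
  {BD}: card=400; try (B,nl_idx)→1120, (D,hash)→1620, (D,nl_idx)→2400, (B,merge)→2970, (D,merge)→3140, (B,hash)→4160 …(+2); best=1120 via (B,nl_idx)
  {AD}: card=2400; try (D,hash)→1360, (A,merge)→1680, (D,merge)→1720, (A,hash)→1840, (A,nl_idx)→3040, (D,nl_idx)→3360 …(+2); best=1360 via (D,hash)
  {AC}: card=150; try (A,nl_idx)→1350, (A,hash)→1980, (C,merge)→2430, (A,merge)→2460, (C,hash)→2640, (C,nl)→18120 …(+1); best=1350 via (A,nl_idx)
  {ABD}: card=12000; try (A,hash)→3200, (A,merge)→6080, (B,hash)→7760, (A,nl_idx)→15920, (B,nl_idx)→32560, (B,merge)→34810 …(+2); best=3200 via (A,hash)
  {ACD}: card=3000; try (D,hash)→2620, (D,merge)→3340, (D,nl_idx)→5400, (C,hash)→6160, (D,nl)→13350, (C,merge)→33910 …(+1); best=2620 via (D,hash)
  {ABCD}: card=15000; try (B,hash)→9620, (C,hash)→17600, (B,nl_idx)→41620, (B,merge)→43870, (C,merge)→184550, (B,nl)→752620 …(+1); best=9620 via (B,hash)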